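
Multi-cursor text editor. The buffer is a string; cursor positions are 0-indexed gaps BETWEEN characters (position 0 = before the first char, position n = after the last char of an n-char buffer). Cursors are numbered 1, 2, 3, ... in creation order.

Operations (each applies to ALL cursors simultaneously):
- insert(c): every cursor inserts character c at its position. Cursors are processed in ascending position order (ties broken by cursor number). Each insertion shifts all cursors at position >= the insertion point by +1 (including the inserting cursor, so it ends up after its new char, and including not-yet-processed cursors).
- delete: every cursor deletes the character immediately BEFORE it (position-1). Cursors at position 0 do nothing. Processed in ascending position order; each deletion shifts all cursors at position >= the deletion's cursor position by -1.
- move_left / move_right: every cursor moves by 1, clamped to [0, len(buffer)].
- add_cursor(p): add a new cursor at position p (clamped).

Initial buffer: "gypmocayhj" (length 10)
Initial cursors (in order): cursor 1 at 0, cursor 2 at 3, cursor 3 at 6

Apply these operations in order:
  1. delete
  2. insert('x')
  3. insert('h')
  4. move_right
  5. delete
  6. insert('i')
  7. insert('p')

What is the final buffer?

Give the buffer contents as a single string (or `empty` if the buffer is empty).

After op 1 (delete): buffer="gymoayhj" (len 8), cursors c1@0 c2@2 c3@4, authorship ........
After op 2 (insert('x')): buffer="xgyxmoxayhj" (len 11), cursors c1@1 c2@4 c3@7, authorship 1..2..3....
After op 3 (insert('h')): buffer="xhgyxhmoxhayhj" (len 14), cursors c1@2 c2@6 c3@10, authorship 11..22..33....
After op 4 (move_right): buffer="xhgyxhmoxhayhj" (len 14), cursors c1@3 c2@7 c3@11, authorship 11..22..33....
After op 5 (delete): buffer="xhyxhoxhyhj" (len 11), cursors c1@2 c2@5 c3@8, authorship 11.22.33...
After op 6 (insert('i')): buffer="xhiyxhioxhiyhj" (len 14), cursors c1@3 c2@7 c3@11, authorship 111.222.333...
After op 7 (insert('p')): buffer="xhipyxhipoxhipyhj" (len 17), cursors c1@4 c2@9 c3@14, authorship 1111.2222.3333...

Answer: xhipyxhipoxhipyhj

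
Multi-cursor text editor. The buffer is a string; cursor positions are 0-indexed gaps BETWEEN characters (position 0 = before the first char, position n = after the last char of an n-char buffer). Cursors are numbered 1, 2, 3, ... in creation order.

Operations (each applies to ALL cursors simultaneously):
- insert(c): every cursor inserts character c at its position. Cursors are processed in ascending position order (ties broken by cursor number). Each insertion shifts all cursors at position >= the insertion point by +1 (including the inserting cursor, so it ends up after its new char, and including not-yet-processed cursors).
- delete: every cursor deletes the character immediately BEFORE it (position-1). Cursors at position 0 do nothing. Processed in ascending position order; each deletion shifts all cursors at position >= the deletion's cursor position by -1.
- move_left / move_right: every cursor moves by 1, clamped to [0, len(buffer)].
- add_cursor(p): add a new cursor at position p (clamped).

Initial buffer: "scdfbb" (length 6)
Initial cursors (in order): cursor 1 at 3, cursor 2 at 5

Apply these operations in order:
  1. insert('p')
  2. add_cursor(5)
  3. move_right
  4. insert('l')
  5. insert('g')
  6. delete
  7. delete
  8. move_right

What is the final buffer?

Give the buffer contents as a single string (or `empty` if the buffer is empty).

After op 1 (insert('p')): buffer="scdpfbpb" (len 8), cursors c1@4 c2@7, authorship ...1..2.
After op 2 (add_cursor(5)): buffer="scdpfbpb" (len 8), cursors c1@4 c3@5 c2@7, authorship ...1..2.
After op 3 (move_right): buffer="scdpfbpb" (len 8), cursors c1@5 c3@6 c2@8, authorship ...1..2.
After op 4 (insert('l')): buffer="scdpflblpbl" (len 11), cursors c1@6 c3@8 c2@11, authorship ...1.1.32.2
After op 5 (insert('g')): buffer="scdpflgblgpblg" (len 14), cursors c1@7 c3@10 c2@14, authorship ...1.11.332.22
After op 6 (delete): buffer="scdpflblpbl" (len 11), cursors c1@6 c3@8 c2@11, authorship ...1.1.32.2
After op 7 (delete): buffer="scdpfbpb" (len 8), cursors c1@5 c3@6 c2@8, authorship ...1..2.
After op 8 (move_right): buffer="scdpfbpb" (len 8), cursors c1@6 c3@7 c2@8, authorship ...1..2.

Answer: scdpfbpb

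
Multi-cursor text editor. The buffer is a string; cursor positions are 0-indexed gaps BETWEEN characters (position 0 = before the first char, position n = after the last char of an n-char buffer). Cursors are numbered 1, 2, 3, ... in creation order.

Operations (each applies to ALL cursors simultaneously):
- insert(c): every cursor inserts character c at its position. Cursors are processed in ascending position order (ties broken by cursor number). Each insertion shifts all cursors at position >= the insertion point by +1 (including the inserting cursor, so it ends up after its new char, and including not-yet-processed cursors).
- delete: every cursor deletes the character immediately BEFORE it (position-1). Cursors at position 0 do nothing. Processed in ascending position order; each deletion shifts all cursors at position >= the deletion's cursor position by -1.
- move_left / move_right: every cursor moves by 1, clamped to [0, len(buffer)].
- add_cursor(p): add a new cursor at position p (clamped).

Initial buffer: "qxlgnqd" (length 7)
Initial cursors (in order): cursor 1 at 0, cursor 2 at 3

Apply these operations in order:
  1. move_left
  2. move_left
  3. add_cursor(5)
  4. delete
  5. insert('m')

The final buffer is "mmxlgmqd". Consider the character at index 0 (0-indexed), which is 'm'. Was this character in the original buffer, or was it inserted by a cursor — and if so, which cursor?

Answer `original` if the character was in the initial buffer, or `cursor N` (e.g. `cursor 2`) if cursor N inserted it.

After op 1 (move_left): buffer="qxlgnqd" (len 7), cursors c1@0 c2@2, authorship .......
After op 2 (move_left): buffer="qxlgnqd" (len 7), cursors c1@0 c2@1, authorship .......
After op 3 (add_cursor(5)): buffer="qxlgnqd" (len 7), cursors c1@0 c2@1 c3@5, authorship .......
After op 4 (delete): buffer="xlgqd" (len 5), cursors c1@0 c2@0 c3@3, authorship .....
After op 5 (insert('m')): buffer="mmxlgmqd" (len 8), cursors c1@2 c2@2 c3@6, authorship 12...3..
Authorship (.=original, N=cursor N): 1 2 . . . 3 . .
Index 0: author = 1

Answer: cursor 1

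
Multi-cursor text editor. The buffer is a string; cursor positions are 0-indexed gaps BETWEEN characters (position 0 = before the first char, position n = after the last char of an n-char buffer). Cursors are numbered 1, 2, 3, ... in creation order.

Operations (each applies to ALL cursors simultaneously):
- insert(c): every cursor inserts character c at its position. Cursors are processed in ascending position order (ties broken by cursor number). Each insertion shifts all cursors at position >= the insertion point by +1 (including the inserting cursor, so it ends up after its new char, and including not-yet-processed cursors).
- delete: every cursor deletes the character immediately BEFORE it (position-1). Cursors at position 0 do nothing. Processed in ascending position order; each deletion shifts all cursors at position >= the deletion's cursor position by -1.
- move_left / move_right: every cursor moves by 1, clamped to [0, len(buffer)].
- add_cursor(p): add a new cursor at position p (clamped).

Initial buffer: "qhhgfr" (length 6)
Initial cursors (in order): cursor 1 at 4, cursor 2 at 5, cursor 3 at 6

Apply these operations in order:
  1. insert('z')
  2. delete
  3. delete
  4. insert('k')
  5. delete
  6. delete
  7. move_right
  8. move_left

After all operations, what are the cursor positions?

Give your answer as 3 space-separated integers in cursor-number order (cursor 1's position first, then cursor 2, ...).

After op 1 (insert('z')): buffer="qhhgzfzrz" (len 9), cursors c1@5 c2@7 c3@9, authorship ....1.2.3
After op 2 (delete): buffer="qhhgfr" (len 6), cursors c1@4 c2@5 c3@6, authorship ......
After op 3 (delete): buffer="qhh" (len 3), cursors c1@3 c2@3 c3@3, authorship ...
After op 4 (insert('k')): buffer="qhhkkk" (len 6), cursors c1@6 c2@6 c3@6, authorship ...123
After op 5 (delete): buffer="qhh" (len 3), cursors c1@3 c2@3 c3@3, authorship ...
After op 6 (delete): buffer="" (len 0), cursors c1@0 c2@0 c3@0, authorship 
After op 7 (move_right): buffer="" (len 0), cursors c1@0 c2@0 c3@0, authorship 
After op 8 (move_left): buffer="" (len 0), cursors c1@0 c2@0 c3@0, authorship 

Answer: 0 0 0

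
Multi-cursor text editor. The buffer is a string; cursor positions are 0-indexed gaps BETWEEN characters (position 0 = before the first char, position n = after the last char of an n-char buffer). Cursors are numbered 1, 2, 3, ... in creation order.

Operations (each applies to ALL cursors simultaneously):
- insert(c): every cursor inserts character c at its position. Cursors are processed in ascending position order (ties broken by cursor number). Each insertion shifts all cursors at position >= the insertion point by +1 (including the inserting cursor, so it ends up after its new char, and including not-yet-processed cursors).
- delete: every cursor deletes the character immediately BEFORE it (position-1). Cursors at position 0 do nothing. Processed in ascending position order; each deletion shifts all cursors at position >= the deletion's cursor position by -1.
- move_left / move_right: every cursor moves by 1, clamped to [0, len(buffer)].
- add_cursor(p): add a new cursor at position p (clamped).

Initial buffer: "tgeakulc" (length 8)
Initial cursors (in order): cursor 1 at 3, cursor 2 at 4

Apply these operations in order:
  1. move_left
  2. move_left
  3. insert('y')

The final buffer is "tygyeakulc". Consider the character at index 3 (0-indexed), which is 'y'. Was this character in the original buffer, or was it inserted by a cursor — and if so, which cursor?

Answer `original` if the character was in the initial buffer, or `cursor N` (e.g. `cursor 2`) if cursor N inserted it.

Answer: cursor 2

Derivation:
After op 1 (move_left): buffer="tgeakulc" (len 8), cursors c1@2 c2@3, authorship ........
After op 2 (move_left): buffer="tgeakulc" (len 8), cursors c1@1 c2@2, authorship ........
After op 3 (insert('y')): buffer="tygyeakulc" (len 10), cursors c1@2 c2@4, authorship .1.2......
Authorship (.=original, N=cursor N): . 1 . 2 . . . . . .
Index 3: author = 2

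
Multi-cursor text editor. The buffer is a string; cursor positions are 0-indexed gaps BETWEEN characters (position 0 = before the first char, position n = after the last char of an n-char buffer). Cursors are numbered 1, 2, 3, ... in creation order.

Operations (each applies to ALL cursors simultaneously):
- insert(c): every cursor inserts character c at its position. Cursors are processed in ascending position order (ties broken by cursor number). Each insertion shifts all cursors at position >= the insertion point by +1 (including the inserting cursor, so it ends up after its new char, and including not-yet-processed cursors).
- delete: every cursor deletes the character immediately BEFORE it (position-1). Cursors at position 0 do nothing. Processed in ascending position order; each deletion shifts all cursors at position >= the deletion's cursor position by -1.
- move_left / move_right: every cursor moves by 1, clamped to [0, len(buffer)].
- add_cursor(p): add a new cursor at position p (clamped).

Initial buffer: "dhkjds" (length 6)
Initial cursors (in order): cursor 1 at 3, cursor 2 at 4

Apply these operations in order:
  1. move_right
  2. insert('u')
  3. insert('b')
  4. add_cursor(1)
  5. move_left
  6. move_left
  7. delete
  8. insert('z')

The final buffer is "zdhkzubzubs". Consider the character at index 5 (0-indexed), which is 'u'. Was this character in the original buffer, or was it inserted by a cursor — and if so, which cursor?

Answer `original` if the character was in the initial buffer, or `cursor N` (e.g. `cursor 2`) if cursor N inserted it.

After op 1 (move_right): buffer="dhkjds" (len 6), cursors c1@4 c2@5, authorship ......
After op 2 (insert('u')): buffer="dhkjudus" (len 8), cursors c1@5 c2@7, authorship ....1.2.
After op 3 (insert('b')): buffer="dhkjubdubs" (len 10), cursors c1@6 c2@9, authorship ....11.22.
After op 4 (add_cursor(1)): buffer="dhkjubdubs" (len 10), cursors c3@1 c1@6 c2@9, authorship ....11.22.
After op 5 (move_left): buffer="dhkjubdubs" (len 10), cursors c3@0 c1@5 c2@8, authorship ....11.22.
After op 6 (move_left): buffer="dhkjubdubs" (len 10), cursors c3@0 c1@4 c2@7, authorship ....11.22.
After op 7 (delete): buffer="dhkububs" (len 8), cursors c3@0 c1@3 c2@5, authorship ...1122.
After op 8 (insert('z')): buffer="zdhkzubzubs" (len 11), cursors c3@1 c1@5 c2@8, authorship 3...111222.
Authorship (.=original, N=cursor N): 3 . . . 1 1 1 2 2 2 .
Index 5: author = 1

Answer: cursor 1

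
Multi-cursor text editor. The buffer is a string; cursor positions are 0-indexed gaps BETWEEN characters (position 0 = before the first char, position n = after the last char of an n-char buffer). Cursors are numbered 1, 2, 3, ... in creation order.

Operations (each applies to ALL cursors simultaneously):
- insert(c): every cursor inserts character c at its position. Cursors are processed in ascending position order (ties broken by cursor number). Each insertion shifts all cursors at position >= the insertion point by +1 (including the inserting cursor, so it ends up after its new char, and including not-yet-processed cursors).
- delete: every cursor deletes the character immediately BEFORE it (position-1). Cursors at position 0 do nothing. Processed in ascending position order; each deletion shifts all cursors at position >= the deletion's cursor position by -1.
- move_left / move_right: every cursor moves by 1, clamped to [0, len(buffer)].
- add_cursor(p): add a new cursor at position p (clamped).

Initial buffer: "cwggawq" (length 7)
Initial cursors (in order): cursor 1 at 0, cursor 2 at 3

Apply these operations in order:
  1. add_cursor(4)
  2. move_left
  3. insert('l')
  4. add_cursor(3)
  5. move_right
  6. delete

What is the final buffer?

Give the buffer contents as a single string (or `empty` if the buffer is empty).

Answer: lwlawq

Derivation:
After op 1 (add_cursor(4)): buffer="cwggawq" (len 7), cursors c1@0 c2@3 c3@4, authorship .......
After op 2 (move_left): buffer="cwggawq" (len 7), cursors c1@0 c2@2 c3@3, authorship .......
After op 3 (insert('l')): buffer="lcwlglgawq" (len 10), cursors c1@1 c2@4 c3@6, authorship 1..2.3....
After op 4 (add_cursor(3)): buffer="lcwlglgawq" (len 10), cursors c1@1 c4@3 c2@4 c3@6, authorship 1..2.3....
After op 5 (move_right): buffer="lcwlglgawq" (len 10), cursors c1@2 c4@4 c2@5 c3@7, authorship 1..2.3....
After op 6 (delete): buffer="lwlawq" (len 6), cursors c1@1 c2@2 c4@2 c3@3, authorship 1.3...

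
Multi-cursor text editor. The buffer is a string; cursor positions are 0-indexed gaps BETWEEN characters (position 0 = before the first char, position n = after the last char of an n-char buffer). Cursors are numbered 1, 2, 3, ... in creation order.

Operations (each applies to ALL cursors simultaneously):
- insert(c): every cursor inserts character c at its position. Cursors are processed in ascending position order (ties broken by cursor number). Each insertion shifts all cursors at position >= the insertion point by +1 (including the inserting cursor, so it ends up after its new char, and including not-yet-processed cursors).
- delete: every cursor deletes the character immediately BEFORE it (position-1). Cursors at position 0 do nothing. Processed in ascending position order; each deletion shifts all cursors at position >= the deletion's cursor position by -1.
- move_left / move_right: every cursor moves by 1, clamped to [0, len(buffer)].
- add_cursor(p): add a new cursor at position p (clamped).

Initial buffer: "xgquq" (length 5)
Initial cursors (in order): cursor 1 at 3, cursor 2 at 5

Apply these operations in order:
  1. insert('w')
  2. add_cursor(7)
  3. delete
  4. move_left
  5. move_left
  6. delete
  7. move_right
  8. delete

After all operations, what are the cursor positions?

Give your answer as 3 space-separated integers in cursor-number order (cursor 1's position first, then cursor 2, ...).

Answer: 0 0 0

Derivation:
After op 1 (insert('w')): buffer="xgqwuqw" (len 7), cursors c1@4 c2@7, authorship ...1..2
After op 2 (add_cursor(7)): buffer="xgqwuqw" (len 7), cursors c1@4 c2@7 c3@7, authorship ...1..2
After op 3 (delete): buffer="xgqu" (len 4), cursors c1@3 c2@4 c3@4, authorship ....
After op 4 (move_left): buffer="xgqu" (len 4), cursors c1@2 c2@3 c3@3, authorship ....
After op 5 (move_left): buffer="xgqu" (len 4), cursors c1@1 c2@2 c3@2, authorship ....
After op 6 (delete): buffer="qu" (len 2), cursors c1@0 c2@0 c3@0, authorship ..
After op 7 (move_right): buffer="qu" (len 2), cursors c1@1 c2@1 c3@1, authorship ..
After op 8 (delete): buffer="u" (len 1), cursors c1@0 c2@0 c3@0, authorship .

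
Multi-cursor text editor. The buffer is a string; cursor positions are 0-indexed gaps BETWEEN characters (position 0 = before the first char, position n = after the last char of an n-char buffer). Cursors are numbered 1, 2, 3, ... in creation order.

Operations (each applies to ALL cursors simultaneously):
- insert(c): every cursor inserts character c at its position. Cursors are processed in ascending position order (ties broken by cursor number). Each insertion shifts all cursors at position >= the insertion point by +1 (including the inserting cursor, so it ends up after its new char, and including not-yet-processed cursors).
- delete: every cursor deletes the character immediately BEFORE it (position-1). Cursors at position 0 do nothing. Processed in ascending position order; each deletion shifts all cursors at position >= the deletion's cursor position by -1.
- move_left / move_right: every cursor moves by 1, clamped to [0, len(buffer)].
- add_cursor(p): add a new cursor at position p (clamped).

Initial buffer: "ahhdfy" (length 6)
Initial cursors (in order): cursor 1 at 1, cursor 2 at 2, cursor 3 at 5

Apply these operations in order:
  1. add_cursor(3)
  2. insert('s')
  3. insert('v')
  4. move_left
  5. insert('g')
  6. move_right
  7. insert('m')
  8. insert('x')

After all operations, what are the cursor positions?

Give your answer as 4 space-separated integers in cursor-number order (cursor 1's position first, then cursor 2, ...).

After op 1 (add_cursor(3)): buffer="ahhdfy" (len 6), cursors c1@1 c2@2 c4@3 c3@5, authorship ......
After op 2 (insert('s')): buffer="ashshsdfsy" (len 10), cursors c1@2 c2@4 c4@6 c3@9, authorship .1.2.4..3.
After op 3 (insert('v')): buffer="asvhsvhsvdfsvy" (len 14), cursors c1@3 c2@6 c4@9 c3@13, authorship .11.22.44..33.
After op 4 (move_left): buffer="asvhsvhsvdfsvy" (len 14), cursors c1@2 c2@5 c4@8 c3@12, authorship .11.22.44..33.
After op 5 (insert('g')): buffer="asgvhsgvhsgvdfsgvy" (len 18), cursors c1@3 c2@7 c4@11 c3@16, authorship .111.222.444..333.
After op 6 (move_right): buffer="asgvhsgvhsgvdfsgvy" (len 18), cursors c1@4 c2@8 c4@12 c3@17, authorship .111.222.444..333.
After op 7 (insert('m')): buffer="asgvmhsgvmhsgvmdfsgvmy" (len 22), cursors c1@5 c2@10 c4@15 c3@21, authorship .1111.2222.4444..3333.
After op 8 (insert('x')): buffer="asgvmxhsgvmxhsgvmxdfsgvmxy" (len 26), cursors c1@6 c2@12 c4@18 c3@25, authorship .11111.22222.44444..33333.

Answer: 6 12 25 18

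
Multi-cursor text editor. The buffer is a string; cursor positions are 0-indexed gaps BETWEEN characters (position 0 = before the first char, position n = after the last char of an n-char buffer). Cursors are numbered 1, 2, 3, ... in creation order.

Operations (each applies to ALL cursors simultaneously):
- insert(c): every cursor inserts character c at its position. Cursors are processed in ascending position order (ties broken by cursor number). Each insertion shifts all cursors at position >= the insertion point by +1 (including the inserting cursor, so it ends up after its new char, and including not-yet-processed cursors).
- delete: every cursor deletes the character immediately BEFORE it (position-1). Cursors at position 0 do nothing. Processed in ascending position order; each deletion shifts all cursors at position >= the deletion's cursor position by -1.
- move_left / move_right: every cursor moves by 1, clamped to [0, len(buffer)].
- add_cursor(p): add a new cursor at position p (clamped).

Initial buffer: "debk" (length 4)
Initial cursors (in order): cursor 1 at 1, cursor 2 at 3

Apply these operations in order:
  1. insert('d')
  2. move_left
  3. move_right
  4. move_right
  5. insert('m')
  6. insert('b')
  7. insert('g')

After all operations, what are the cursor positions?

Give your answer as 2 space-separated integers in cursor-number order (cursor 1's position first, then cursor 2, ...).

Answer: 6 12

Derivation:
After op 1 (insert('d')): buffer="ddebdk" (len 6), cursors c1@2 c2@5, authorship .1..2.
After op 2 (move_left): buffer="ddebdk" (len 6), cursors c1@1 c2@4, authorship .1..2.
After op 3 (move_right): buffer="ddebdk" (len 6), cursors c1@2 c2@5, authorship .1..2.
After op 4 (move_right): buffer="ddebdk" (len 6), cursors c1@3 c2@6, authorship .1..2.
After op 5 (insert('m')): buffer="ddembdkm" (len 8), cursors c1@4 c2@8, authorship .1.1.2.2
After op 6 (insert('b')): buffer="ddembbdkmb" (len 10), cursors c1@5 c2@10, authorship .1.11.2.22
After op 7 (insert('g')): buffer="ddembgbdkmbg" (len 12), cursors c1@6 c2@12, authorship .1.111.2.222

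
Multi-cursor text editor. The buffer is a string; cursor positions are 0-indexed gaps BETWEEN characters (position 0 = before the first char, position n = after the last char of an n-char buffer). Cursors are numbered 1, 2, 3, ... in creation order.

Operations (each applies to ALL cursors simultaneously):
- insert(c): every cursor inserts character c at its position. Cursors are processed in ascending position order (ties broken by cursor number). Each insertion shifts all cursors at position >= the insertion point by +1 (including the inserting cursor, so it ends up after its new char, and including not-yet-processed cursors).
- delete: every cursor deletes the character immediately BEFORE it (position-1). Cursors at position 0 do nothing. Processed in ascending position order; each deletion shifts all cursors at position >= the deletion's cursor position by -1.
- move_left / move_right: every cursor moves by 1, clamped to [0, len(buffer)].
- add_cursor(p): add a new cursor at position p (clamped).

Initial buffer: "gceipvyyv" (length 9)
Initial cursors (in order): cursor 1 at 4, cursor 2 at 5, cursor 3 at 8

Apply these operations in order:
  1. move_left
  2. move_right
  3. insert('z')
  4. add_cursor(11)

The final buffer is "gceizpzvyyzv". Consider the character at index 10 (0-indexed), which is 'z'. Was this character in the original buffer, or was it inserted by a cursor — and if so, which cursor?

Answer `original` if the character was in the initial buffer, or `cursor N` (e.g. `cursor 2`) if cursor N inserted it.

Answer: cursor 3

Derivation:
After op 1 (move_left): buffer="gceipvyyv" (len 9), cursors c1@3 c2@4 c3@7, authorship .........
After op 2 (move_right): buffer="gceipvyyv" (len 9), cursors c1@4 c2@5 c3@8, authorship .........
After op 3 (insert('z')): buffer="gceizpzvyyzv" (len 12), cursors c1@5 c2@7 c3@11, authorship ....1.2...3.
After op 4 (add_cursor(11)): buffer="gceizpzvyyzv" (len 12), cursors c1@5 c2@7 c3@11 c4@11, authorship ....1.2...3.
Authorship (.=original, N=cursor N): . . . . 1 . 2 . . . 3 .
Index 10: author = 3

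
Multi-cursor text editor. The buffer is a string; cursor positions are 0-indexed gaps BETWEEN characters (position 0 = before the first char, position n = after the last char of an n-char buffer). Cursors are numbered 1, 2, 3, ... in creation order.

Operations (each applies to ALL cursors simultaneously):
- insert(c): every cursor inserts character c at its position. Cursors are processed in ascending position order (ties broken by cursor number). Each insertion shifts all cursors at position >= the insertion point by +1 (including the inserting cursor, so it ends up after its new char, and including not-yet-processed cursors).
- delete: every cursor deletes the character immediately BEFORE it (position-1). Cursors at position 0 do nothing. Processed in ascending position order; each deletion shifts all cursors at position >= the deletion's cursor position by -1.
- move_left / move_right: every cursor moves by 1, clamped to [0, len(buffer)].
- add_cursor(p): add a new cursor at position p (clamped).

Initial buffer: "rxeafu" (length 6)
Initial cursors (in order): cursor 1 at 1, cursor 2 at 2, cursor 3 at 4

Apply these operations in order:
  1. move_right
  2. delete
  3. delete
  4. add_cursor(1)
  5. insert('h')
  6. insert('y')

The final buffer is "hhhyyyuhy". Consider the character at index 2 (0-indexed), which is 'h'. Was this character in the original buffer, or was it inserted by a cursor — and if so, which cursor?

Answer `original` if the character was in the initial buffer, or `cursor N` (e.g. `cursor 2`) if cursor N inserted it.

After op 1 (move_right): buffer="rxeafu" (len 6), cursors c1@2 c2@3 c3@5, authorship ......
After op 2 (delete): buffer="rau" (len 3), cursors c1@1 c2@1 c3@2, authorship ...
After op 3 (delete): buffer="u" (len 1), cursors c1@0 c2@0 c3@0, authorship .
After op 4 (add_cursor(1)): buffer="u" (len 1), cursors c1@0 c2@0 c3@0 c4@1, authorship .
After op 5 (insert('h')): buffer="hhhuh" (len 5), cursors c1@3 c2@3 c3@3 c4@5, authorship 123.4
After op 6 (insert('y')): buffer="hhhyyyuhy" (len 9), cursors c1@6 c2@6 c3@6 c4@9, authorship 123123.44
Authorship (.=original, N=cursor N): 1 2 3 1 2 3 . 4 4
Index 2: author = 3

Answer: cursor 3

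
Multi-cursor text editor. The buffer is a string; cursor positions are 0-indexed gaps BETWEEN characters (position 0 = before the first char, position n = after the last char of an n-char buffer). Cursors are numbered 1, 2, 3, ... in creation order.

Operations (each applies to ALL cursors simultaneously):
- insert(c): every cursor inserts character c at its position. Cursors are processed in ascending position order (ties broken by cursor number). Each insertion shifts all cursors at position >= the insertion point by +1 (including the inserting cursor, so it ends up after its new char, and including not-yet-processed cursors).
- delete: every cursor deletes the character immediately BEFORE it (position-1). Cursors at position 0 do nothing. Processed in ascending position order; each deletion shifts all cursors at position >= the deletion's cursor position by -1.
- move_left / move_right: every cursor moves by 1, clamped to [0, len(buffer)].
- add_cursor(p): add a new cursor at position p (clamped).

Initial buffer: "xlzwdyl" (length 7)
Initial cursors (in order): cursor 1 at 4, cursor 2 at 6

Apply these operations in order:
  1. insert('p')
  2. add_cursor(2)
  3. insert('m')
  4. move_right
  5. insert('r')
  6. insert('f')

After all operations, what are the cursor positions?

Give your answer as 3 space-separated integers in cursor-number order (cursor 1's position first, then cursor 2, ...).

Answer: 12 18 6

Derivation:
After op 1 (insert('p')): buffer="xlzwpdypl" (len 9), cursors c1@5 c2@8, authorship ....1..2.
After op 2 (add_cursor(2)): buffer="xlzwpdypl" (len 9), cursors c3@2 c1@5 c2@8, authorship ....1..2.
After op 3 (insert('m')): buffer="xlmzwpmdypml" (len 12), cursors c3@3 c1@7 c2@11, authorship ..3..11..22.
After op 4 (move_right): buffer="xlmzwpmdypml" (len 12), cursors c3@4 c1@8 c2@12, authorship ..3..11..22.
After op 5 (insert('r')): buffer="xlmzrwpmdrypmlr" (len 15), cursors c3@5 c1@10 c2@15, authorship ..3.3.11.1.22.2
After op 6 (insert('f')): buffer="xlmzrfwpmdrfypmlrf" (len 18), cursors c3@6 c1@12 c2@18, authorship ..3.33.11.11.22.22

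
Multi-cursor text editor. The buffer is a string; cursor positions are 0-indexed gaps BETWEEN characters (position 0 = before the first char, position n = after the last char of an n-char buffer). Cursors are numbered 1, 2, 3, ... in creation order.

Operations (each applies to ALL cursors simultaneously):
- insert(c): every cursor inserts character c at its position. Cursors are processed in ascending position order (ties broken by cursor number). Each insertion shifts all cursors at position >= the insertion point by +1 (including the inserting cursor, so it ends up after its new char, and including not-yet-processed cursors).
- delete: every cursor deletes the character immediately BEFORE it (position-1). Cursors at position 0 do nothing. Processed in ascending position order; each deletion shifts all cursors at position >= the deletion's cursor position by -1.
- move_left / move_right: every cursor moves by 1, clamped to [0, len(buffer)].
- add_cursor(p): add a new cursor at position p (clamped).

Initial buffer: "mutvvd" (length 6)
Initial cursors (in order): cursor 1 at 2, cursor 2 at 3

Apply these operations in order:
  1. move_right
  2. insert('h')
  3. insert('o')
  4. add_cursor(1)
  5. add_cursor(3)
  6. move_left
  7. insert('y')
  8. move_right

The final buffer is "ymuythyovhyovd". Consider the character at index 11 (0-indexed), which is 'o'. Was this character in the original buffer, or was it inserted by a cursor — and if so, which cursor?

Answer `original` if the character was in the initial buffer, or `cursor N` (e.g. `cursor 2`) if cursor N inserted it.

Answer: cursor 2

Derivation:
After op 1 (move_right): buffer="mutvvd" (len 6), cursors c1@3 c2@4, authorship ......
After op 2 (insert('h')): buffer="muthvhvd" (len 8), cursors c1@4 c2@6, authorship ...1.2..
After op 3 (insert('o')): buffer="muthovhovd" (len 10), cursors c1@5 c2@8, authorship ...11.22..
After op 4 (add_cursor(1)): buffer="muthovhovd" (len 10), cursors c3@1 c1@5 c2@8, authorship ...11.22..
After op 5 (add_cursor(3)): buffer="muthovhovd" (len 10), cursors c3@1 c4@3 c1@5 c2@8, authorship ...11.22..
After op 6 (move_left): buffer="muthovhovd" (len 10), cursors c3@0 c4@2 c1@4 c2@7, authorship ...11.22..
After op 7 (insert('y')): buffer="ymuythyovhyovd" (len 14), cursors c3@1 c4@4 c1@7 c2@11, authorship 3..4.111.222..
After op 8 (move_right): buffer="ymuythyovhyovd" (len 14), cursors c3@2 c4@5 c1@8 c2@12, authorship 3..4.111.222..
Authorship (.=original, N=cursor N): 3 . . 4 . 1 1 1 . 2 2 2 . .
Index 11: author = 2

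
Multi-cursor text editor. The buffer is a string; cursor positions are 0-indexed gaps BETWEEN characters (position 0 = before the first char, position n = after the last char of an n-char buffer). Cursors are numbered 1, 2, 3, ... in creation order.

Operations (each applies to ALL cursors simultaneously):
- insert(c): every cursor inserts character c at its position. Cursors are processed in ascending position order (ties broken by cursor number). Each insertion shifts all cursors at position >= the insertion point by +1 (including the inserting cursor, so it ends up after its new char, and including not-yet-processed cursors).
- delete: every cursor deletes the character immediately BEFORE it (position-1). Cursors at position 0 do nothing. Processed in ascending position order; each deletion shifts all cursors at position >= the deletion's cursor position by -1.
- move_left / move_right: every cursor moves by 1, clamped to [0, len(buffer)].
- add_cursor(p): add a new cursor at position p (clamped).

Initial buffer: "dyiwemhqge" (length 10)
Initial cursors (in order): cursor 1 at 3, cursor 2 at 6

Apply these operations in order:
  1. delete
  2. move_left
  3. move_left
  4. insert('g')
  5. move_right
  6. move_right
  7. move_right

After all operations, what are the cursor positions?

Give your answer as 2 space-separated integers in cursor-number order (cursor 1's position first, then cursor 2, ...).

Answer: 4 7

Derivation:
After op 1 (delete): buffer="dywehqge" (len 8), cursors c1@2 c2@4, authorship ........
After op 2 (move_left): buffer="dywehqge" (len 8), cursors c1@1 c2@3, authorship ........
After op 3 (move_left): buffer="dywehqge" (len 8), cursors c1@0 c2@2, authorship ........
After op 4 (insert('g')): buffer="gdygwehqge" (len 10), cursors c1@1 c2@4, authorship 1..2......
After op 5 (move_right): buffer="gdygwehqge" (len 10), cursors c1@2 c2@5, authorship 1..2......
After op 6 (move_right): buffer="gdygwehqge" (len 10), cursors c1@3 c2@6, authorship 1..2......
After op 7 (move_right): buffer="gdygwehqge" (len 10), cursors c1@4 c2@7, authorship 1..2......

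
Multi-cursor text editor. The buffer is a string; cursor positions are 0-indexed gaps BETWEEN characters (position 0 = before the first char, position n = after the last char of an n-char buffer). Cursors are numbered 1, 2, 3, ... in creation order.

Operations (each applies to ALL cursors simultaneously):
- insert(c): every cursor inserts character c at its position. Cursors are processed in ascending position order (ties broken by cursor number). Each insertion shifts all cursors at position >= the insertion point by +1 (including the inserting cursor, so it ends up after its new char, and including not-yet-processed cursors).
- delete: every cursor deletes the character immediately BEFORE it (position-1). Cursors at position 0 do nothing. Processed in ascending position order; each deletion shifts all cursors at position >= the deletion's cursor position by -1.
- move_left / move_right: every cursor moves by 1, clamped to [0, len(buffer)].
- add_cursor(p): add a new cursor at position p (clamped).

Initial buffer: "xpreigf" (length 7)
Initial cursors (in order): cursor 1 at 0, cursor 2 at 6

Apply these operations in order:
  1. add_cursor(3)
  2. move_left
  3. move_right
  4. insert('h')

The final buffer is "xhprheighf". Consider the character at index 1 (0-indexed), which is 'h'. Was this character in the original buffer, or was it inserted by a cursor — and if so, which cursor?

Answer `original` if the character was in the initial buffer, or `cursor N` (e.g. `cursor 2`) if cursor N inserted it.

After op 1 (add_cursor(3)): buffer="xpreigf" (len 7), cursors c1@0 c3@3 c2@6, authorship .......
After op 2 (move_left): buffer="xpreigf" (len 7), cursors c1@0 c3@2 c2@5, authorship .......
After op 3 (move_right): buffer="xpreigf" (len 7), cursors c1@1 c3@3 c2@6, authorship .......
After op 4 (insert('h')): buffer="xhprheighf" (len 10), cursors c1@2 c3@5 c2@9, authorship .1..3...2.
Authorship (.=original, N=cursor N): . 1 . . 3 . . . 2 .
Index 1: author = 1

Answer: cursor 1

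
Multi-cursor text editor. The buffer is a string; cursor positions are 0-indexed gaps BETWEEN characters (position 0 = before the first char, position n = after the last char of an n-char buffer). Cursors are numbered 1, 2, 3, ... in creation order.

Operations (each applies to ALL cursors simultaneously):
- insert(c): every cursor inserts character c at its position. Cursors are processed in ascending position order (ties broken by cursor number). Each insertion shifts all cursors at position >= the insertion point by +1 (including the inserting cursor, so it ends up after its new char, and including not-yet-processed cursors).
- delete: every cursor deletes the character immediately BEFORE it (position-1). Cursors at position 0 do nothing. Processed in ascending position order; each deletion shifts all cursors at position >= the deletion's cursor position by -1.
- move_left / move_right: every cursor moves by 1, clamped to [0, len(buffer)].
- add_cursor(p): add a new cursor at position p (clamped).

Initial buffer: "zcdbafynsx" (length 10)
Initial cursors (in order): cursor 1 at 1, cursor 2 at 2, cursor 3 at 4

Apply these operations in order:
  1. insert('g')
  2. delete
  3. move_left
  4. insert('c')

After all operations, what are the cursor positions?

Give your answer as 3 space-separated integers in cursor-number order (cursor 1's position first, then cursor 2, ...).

Answer: 1 3 6

Derivation:
After op 1 (insert('g')): buffer="zgcgdbgafynsx" (len 13), cursors c1@2 c2@4 c3@7, authorship .1.2..3......
After op 2 (delete): buffer="zcdbafynsx" (len 10), cursors c1@1 c2@2 c3@4, authorship ..........
After op 3 (move_left): buffer="zcdbafynsx" (len 10), cursors c1@0 c2@1 c3@3, authorship ..........
After op 4 (insert('c')): buffer="czccdcbafynsx" (len 13), cursors c1@1 c2@3 c3@6, authorship 1.2..3.......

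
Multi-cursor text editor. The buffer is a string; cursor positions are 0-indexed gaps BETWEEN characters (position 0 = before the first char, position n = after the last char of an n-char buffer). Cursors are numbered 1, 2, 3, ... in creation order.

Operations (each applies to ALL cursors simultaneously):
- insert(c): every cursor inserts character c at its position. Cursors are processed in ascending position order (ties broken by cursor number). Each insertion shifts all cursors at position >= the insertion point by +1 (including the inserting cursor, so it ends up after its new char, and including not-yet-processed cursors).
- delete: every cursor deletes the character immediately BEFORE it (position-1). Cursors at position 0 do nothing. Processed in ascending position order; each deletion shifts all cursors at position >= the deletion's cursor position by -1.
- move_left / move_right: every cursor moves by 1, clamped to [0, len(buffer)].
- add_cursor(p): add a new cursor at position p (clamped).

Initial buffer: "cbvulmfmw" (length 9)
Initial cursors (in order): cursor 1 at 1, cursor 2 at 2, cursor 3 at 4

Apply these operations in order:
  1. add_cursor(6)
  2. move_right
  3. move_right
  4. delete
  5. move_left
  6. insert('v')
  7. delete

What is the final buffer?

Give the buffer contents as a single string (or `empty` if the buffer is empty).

Answer: cblfw

Derivation:
After op 1 (add_cursor(6)): buffer="cbvulmfmw" (len 9), cursors c1@1 c2@2 c3@4 c4@6, authorship .........
After op 2 (move_right): buffer="cbvulmfmw" (len 9), cursors c1@2 c2@3 c3@5 c4@7, authorship .........
After op 3 (move_right): buffer="cbvulmfmw" (len 9), cursors c1@3 c2@4 c3@6 c4@8, authorship .........
After op 4 (delete): buffer="cblfw" (len 5), cursors c1@2 c2@2 c3@3 c4@4, authorship .....
After op 5 (move_left): buffer="cblfw" (len 5), cursors c1@1 c2@1 c3@2 c4@3, authorship .....
After op 6 (insert('v')): buffer="cvvbvlvfw" (len 9), cursors c1@3 c2@3 c3@5 c4@7, authorship .12.3.4..
After op 7 (delete): buffer="cblfw" (len 5), cursors c1@1 c2@1 c3@2 c4@3, authorship .....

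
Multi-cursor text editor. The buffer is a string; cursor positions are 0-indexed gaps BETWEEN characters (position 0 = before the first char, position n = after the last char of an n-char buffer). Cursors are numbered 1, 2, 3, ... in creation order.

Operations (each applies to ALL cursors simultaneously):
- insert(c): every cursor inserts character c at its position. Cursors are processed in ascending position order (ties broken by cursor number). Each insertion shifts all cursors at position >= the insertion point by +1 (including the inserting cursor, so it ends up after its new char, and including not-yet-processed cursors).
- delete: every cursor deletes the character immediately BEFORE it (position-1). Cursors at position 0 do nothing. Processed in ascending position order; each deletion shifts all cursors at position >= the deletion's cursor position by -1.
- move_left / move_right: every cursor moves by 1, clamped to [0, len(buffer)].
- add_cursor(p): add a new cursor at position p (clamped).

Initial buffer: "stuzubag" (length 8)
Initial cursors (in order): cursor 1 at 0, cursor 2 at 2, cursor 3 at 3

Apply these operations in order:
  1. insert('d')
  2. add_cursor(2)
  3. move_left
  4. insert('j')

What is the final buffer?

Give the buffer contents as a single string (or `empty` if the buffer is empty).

Answer: jdjstjdujdzubag

Derivation:
After op 1 (insert('d')): buffer="dstdudzubag" (len 11), cursors c1@1 c2@4 c3@6, authorship 1..2.3.....
After op 2 (add_cursor(2)): buffer="dstdudzubag" (len 11), cursors c1@1 c4@2 c2@4 c3@6, authorship 1..2.3.....
After op 3 (move_left): buffer="dstdudzubag" (len 11), cursors c1@0 c4@1 c2@3 c3@5, authorship 1..2.3.....
After op 4 (insert('j')): buffer="jdjstjdujdzubag" (len 15), cursors c1@1 c4@3 c2@6 c3@9, authorship 114..22.33.....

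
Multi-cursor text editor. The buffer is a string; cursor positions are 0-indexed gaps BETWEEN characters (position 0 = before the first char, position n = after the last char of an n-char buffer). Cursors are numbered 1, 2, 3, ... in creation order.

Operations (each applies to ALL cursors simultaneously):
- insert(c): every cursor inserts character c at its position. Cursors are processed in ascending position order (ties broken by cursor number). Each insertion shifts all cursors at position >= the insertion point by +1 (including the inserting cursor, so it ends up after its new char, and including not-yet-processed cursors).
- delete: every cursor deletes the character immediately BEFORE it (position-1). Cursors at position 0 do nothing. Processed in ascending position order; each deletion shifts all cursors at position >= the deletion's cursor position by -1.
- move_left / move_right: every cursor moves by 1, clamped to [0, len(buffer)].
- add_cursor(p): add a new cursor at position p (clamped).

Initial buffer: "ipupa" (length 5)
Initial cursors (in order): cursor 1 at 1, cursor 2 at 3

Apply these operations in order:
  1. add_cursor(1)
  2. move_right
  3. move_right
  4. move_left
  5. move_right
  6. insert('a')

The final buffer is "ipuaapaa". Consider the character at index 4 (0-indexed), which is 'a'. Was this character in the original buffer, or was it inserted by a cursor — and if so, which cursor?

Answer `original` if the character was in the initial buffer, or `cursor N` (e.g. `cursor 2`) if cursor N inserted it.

Answer: cursor 3

Derivation:
After op 1 (add_cursor(1)): buffer="ipupa" (len 5), cursors c1@1 c3@1 c2@3, authorship .....
After op 2 (move_right): buffer="ipupa" (len 5), cursors c1@2 c3@2 c2@4, authorship .....
After op 3 (move_right): buffer="ipupa" (len 5), cursors c1@3 c3@3 c2@5, authorship .....
After op 4 (move_left): buffer="ipupa" (len 5), cursors c1@2 c3@2 c2@4, authorship .....
After op 5 (move_right): buffer="ipupa" (len 5), cursors c1@3 c3@3 c2@5, authorship .....
After op 6 (insert('a')): buffer="ipuaapaa" (len 8), cursors c1@5 c3@5 c2@8, authorship ...13..2
Authorship (.=original, N=cursor N): . . . 1 3 . . 2
Index 4: author = 3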